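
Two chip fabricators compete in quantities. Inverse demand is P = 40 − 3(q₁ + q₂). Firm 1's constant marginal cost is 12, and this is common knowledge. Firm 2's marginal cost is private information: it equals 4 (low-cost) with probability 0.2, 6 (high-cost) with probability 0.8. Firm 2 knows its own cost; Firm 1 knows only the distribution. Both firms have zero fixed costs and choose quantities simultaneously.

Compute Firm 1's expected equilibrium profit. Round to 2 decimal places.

Firm 2 with cost c maximizes (40 − 3(q₁+q₂) − c)·q₂, giving q₂(c) = (40 − c − 3q₁)/6.
E[c₂] = 0.2·4 + 0.8·6 = 5.6
Firm 1's FOC against E[q₂] yields q₁ = (40 − 2·12 + E[c₂])/9 = (40 − 24 + 5.6)/9 = 2.4.
E[P] = 40 − 3·(q₁ + E[q₂]) = 19.2; Firm 1's expected profit = (E[P] − 12)·q₁ = (19.2 − 12)·2.4 = 17.28.

17.28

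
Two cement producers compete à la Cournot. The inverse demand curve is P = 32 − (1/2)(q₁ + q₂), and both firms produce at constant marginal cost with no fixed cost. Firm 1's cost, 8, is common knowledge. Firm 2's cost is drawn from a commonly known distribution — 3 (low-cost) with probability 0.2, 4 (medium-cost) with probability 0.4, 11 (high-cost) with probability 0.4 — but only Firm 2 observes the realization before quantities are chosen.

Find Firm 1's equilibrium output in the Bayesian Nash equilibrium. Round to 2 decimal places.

Each type of Firm 2 best-responds to q₁; Firm 1 best-responds to the expected q₂ over Firm 2's types.
Firm 2 with cost c maximizes (32 − (1/2)(q₁+q₂) − c)·q₂, giving q₂(c) = (32 − c − (1/2)q₁).
E[c₂] = 0.2·3 + 0.4·4 + 0.4·11 = 6.6
Firm 1's FOC against E[q₂] yields q₁ = (32 − 2·8 + E[c₂])/(3/2) = (32 − 16 + 6.6)/(3/2) = 15.0667.

15.07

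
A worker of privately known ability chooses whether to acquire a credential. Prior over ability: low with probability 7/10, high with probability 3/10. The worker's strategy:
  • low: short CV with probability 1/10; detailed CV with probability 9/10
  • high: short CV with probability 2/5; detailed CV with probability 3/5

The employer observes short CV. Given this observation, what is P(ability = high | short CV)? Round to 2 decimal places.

P(short CV) = (7/10)·(1/10) + (3/10)·(2/5) = 19/100
P(high | short CV) = ((3/10)·(2/5)) / (19/100) = (3/25) / (19/100) = 12/19

0.63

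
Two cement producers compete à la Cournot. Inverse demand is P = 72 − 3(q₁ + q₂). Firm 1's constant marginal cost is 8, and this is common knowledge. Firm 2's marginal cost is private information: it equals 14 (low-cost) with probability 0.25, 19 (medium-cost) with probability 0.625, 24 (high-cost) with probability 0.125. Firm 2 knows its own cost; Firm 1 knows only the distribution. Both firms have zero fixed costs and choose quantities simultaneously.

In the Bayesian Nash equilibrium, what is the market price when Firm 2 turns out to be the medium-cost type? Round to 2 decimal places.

Firm 2 with cost c maximizes (72 − 3(q₁+q₂) − c)·q₂, giving q₂(c) = (72 − c − 3q₁)/6.
E[c₂] = 0.25·14 + 0.625·19 + 0.125·24 = 18.375
Firm 1's FOC against E[q₂] yields q₁ = (72 − 2·8 + E[c₂])/9 = (72 − 16 + 18.375)/9 = 8.26389.
q₂(medium-cost) = 4.70139, so P = 72 − 3·(8.26389 + 4.70139) = 33.1042.

33.10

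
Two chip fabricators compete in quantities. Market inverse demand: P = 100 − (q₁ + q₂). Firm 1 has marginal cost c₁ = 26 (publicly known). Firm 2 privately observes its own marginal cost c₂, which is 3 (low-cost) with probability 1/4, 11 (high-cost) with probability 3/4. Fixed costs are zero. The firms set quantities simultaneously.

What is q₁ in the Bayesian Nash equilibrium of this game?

Each type of Firm 2 best-responds to q₁; Firm 1 best-responds to the expected q₂ over Firm 2's types.
Firm 2 with cost c maximizes (100 − (q₁+q₂) − c)·q₂, giving q₂(c) = (100 − c − q₁)/2.
E[c₂] = 1/4·3 + 3/4·11 = 9
Firm 1's FOC against E[q₂] yields q₁ = (100 − 2·26 + E[c₂])/3 = (100 − 52 + 9)/3 = 19.

19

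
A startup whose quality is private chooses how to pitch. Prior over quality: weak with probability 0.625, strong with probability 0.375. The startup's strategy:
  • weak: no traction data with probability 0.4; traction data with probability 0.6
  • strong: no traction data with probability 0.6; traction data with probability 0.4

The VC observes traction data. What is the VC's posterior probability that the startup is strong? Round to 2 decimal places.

0.29

P(traction data) = 0.625·0.6 + 0.375·0.4 = 0.525
P(strong | traction data) = (0.375·0.4) / 0.525 = 0.15 / 0.525 = 0.285714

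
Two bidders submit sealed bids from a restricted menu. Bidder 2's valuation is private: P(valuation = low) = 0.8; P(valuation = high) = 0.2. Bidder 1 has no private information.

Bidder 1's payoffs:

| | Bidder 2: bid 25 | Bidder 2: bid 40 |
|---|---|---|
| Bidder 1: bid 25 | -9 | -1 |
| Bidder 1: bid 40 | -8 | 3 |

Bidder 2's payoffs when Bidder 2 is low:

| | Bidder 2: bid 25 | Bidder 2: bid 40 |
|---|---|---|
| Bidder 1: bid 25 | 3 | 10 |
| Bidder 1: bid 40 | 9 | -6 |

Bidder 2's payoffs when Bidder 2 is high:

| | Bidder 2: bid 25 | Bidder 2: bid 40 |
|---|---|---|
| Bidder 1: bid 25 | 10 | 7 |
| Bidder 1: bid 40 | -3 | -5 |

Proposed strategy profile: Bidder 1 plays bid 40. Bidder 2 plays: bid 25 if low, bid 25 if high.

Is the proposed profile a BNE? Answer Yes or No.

A profile is a BNE iff every type of every player is best-responding given beliefs about the other side.
Bidder 1 plays bid 40: E[bid 40] = 0.8·(-8) + 0.2·(-8) = -8; E[bid 25] = -9. Best-responding. ✓
Bidder 2 (valuation low), facing bid 40: bid 25 gives 9, bid 40 gives -6. Proposed bid 25 is best. ✓
Bidder 2 (valuation high), facing bid 40: bid 25 gives -3, bid 40 gives -5. Proposed bid 25 is best. ✓

Yes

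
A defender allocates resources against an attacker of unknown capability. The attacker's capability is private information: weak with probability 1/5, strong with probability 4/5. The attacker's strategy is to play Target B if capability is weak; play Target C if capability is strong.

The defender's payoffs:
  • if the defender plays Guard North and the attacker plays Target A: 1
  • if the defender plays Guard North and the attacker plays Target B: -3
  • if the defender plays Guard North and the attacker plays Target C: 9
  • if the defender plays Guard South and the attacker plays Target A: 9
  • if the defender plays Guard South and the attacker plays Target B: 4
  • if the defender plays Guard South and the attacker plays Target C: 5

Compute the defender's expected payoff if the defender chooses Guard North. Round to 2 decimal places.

Take the expectation over the attacker's capability, weighting each type's action by its prior probability.
E[Guard North] = 1/5·(-3) + 4/5·9 = (-3/5) + 36/5 = 33/5

6.60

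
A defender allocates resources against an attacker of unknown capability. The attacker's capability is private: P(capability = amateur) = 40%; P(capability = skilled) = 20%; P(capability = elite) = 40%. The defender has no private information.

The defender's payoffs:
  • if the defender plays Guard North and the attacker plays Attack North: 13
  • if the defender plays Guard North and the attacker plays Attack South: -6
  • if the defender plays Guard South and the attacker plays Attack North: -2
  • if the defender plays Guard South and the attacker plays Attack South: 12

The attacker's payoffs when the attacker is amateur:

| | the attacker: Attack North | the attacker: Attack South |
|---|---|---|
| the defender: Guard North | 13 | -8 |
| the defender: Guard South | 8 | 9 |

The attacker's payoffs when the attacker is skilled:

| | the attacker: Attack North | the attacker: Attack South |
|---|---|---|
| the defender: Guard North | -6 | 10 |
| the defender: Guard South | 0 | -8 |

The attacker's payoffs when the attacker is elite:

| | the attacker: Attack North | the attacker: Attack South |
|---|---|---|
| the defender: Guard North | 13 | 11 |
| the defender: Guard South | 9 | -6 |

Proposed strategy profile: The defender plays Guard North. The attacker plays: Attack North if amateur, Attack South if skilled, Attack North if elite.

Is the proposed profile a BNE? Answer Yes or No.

Yes

The defender plays Guard North: E[Guard North] = 0.4·(13) + 0.2·(-6) + 0.4·(13) = 9.2; E[Guard South] = 0.8. Best-responding. ✓
The attacker (capability amateur), facing Guard North: Attack North gives 13, Attack South gives -8. Proposed Attack North is best. ✓
The attacker (capability skilled), facing Guard North: Attack North gives -6, Attack South gives 10. Proposed Attack South is best. ✓
The attacker (capability elite), facing Guard North: Attack North gives 13, Attack South gives 11. Proposed Attack North is best. ✓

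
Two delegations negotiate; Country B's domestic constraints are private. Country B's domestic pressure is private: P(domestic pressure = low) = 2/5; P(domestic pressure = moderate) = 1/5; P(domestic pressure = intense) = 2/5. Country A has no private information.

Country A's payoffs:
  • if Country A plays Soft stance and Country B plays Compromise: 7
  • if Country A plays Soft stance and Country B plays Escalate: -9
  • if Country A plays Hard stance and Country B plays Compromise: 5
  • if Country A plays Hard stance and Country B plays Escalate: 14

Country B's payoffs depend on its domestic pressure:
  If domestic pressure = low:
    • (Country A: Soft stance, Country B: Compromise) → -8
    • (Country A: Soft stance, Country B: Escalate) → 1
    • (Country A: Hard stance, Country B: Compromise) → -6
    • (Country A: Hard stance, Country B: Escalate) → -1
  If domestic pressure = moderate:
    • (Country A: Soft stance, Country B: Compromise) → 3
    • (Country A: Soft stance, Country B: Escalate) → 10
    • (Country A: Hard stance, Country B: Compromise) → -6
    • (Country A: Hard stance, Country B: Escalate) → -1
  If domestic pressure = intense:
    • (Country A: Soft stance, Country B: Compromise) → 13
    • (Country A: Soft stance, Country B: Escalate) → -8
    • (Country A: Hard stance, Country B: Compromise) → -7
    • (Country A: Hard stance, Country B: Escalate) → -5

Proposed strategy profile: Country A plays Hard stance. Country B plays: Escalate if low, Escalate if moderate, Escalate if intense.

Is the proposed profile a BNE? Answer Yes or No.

Yes

A profile is a BNE iff every type of every player is best-responding given beliefs about the other side.
Country A plays Hard stance: E[Hard stance] = 2/5·(14) + 1/5·(14) + 2/5·(14) = 14; E[Soft stance] = -9. Best-responding. ✓
Country B (domestic pressure low), facing Hard stance: Compromise gives -6, Escalate gives -1. Proposed Escalate is best. ✓
Country B (domestic pressure moderate), facing Hard stance: Compromise gives -6, Escalate gives -1. Proposed Escalate is best. ✓
Country B (domestic pressure intense), facing Hard stance: Compromise gives -7, Escalate gives -5. Proposed Escalate is best. ✓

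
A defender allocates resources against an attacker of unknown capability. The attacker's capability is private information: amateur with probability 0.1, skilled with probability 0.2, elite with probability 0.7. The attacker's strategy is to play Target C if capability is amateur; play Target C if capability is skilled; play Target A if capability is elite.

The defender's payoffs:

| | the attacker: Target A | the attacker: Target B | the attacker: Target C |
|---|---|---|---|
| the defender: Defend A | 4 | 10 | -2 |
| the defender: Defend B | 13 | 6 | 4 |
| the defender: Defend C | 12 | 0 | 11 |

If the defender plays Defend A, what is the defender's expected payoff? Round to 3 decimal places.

E[Defend A] = 0.1·(-2) + 0.2·(-2) + 0.7·4 = (-0.2) + (-0.4) + 2.8 = 2.2

2.200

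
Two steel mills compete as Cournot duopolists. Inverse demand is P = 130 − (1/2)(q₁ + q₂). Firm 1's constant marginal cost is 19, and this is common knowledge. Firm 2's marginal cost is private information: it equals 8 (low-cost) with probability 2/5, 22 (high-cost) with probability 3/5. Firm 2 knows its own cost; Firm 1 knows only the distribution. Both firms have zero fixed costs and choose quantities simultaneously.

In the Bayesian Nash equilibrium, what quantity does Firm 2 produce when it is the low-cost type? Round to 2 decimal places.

85.87

Each type of Firm 2 best-responds to q₁; Firm 1 best-responds to the expected q₂ over Firm 2's types.
Firm 2 with cost c maximizes (130 − (1/2)(q₁+q₂) − c)·q₂, giving q₂(c) = (130 − c − (1/2)q₁).
E[c₂] = 2/5·8 + 3/5·22 = 16.4
Firm 1's FOC against E[q₂] yields q₁ = (130 − 2·19 + E[c₂])/(3/2) = (130 − 38 + 16.4)/(3/2) = 72.2667.
q₂(low-cost) = (130 − 8 − (1/2)·72.2667) = 85.8667.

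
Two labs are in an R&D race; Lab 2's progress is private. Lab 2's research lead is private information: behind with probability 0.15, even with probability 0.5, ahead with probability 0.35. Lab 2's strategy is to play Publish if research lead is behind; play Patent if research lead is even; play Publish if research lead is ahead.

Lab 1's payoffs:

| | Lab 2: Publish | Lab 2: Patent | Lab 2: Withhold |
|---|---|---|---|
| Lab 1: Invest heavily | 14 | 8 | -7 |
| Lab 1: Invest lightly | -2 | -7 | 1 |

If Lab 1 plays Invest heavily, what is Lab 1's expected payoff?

E[Invest heavily] = 0.15·14 + 0.5·8 + 0.35·14 = 2.1 + 4 + 4.9 = 11

11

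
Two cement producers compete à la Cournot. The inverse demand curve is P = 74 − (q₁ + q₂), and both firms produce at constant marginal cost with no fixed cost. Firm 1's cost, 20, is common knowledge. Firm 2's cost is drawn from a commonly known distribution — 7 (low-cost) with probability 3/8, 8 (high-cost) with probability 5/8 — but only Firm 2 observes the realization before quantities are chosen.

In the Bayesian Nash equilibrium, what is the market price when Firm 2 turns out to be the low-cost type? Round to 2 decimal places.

Type-c best response for Firm 2: q₂(c) = (74 − c)/2 − q₁/2.
Firm 1 maximizes expected profit; its first-order condition is 74 − 2q₁ − E[q₂] − 20 = 0.
Substituting E[q₂] and solving: E[c₂] = 7.625, so q₁ = (74 − 2·20 + 7.625)/3 = 13.875.
q₂(low-cost) = 26.5625, so P = 74 − (13.875 + 26.5625) = 33.5625.

33.56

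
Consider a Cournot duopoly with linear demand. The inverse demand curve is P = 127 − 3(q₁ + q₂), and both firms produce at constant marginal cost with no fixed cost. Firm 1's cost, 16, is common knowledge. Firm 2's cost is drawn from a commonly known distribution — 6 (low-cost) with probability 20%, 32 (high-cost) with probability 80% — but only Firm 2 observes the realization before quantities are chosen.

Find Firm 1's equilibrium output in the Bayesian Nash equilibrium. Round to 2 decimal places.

13.53

Firm 2 with cost c maximizes (127 − 3(q₁+q₂) − c)·q₂, giving q₂(c) = (127 − c − 3q₁)/6.
E[c₂] = 0.2·6 + 0.8·32 = 26.8
Firm 1's FOC against E[q₂] yields q₁ = (127 − 2·16 + E[c₂])/9 = (127 − 32 + 26.8)/9 = 13.5333.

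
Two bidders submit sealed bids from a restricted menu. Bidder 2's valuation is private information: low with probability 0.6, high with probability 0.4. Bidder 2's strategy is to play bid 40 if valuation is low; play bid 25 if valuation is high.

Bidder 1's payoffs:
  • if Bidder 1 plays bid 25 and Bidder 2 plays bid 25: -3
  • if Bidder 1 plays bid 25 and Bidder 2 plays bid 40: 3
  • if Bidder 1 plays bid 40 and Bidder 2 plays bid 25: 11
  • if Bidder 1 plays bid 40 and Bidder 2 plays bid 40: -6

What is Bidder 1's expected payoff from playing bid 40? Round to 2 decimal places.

E[bid 40] = 0.6·(-6) + 0.4·11 = (-3.6) + 4.4 = 0.8

0.80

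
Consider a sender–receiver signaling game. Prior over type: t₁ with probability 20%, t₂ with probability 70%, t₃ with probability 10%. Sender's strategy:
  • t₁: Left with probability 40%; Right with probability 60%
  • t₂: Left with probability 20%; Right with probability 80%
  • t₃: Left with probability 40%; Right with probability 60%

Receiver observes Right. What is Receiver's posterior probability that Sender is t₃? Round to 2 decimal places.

0.08

Apply Bayes' rule using the sender's strategy as the likelihood.
P(Right) = 0.2·0.6 + 0.7·0.8 + 0.1·0.6 = 0.74
P(t₃ | Right) = (0.1·0.6) / 0.74 = 0.06 / 0.74 = 0.0810811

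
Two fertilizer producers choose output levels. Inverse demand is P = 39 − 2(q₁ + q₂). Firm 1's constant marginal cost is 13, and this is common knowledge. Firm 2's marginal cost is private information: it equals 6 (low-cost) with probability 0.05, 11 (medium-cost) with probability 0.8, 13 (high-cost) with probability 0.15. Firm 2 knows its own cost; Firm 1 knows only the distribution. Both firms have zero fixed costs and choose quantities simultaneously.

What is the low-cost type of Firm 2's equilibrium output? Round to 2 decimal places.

6.25

Each type of Firm 2 best-responds to q₁; Firm 1 best-responds to the expected q₂ over Firm 2's types.
Firm 2 with cost c maximizes (39 − 2(q₁+q₂) − c)·q₂, giving q₂(c) = (39 − c − 2q₁)/4.
E[c₂] = 0.05·6 + 0.8·11 + 0.15·13 = 11.05
Firm 1's FOC against E[q₂] yields q₁ = (39 − 2·13 + E[c₂])/6 = (39 − 26 + 11.05)/6 = 4.00833.
q₂(low-cost) = (39 − 6 − 2·4.00833)/4 = 6.24583.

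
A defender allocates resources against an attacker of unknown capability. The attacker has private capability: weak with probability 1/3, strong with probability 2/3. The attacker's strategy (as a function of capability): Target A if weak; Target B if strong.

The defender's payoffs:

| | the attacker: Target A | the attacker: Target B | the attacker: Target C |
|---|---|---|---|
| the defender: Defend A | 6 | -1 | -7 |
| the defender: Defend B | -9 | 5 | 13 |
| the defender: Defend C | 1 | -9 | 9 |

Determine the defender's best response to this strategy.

Compute the defender's expected payoff for each action, taking the expectation over the attacker's type.
E[Defend A] = 1/3·(6) + 2/3·(-1) = 4/3
E[Defend B] = 1/3·(-9) + 2/3·(5) = 1/3
E[Defend C] = 1/3·(1) + 2/3·(-9) = -17/3
Best response: Defend A (4/3 is the largest).

Defend A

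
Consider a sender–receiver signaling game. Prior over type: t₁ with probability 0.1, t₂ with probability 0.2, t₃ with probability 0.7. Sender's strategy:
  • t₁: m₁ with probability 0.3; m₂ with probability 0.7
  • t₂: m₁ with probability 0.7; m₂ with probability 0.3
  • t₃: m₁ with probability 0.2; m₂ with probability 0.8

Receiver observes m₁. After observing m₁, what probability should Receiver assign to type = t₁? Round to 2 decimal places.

0.10

P(m₁) = 0.1·0.3 + 0.2·0.7 + 0.7·0.2 = 0.31
P(t₁ | m₁) = (0.1·0.3) / 0.31 = 0.03 / 0.31 = 0.0967742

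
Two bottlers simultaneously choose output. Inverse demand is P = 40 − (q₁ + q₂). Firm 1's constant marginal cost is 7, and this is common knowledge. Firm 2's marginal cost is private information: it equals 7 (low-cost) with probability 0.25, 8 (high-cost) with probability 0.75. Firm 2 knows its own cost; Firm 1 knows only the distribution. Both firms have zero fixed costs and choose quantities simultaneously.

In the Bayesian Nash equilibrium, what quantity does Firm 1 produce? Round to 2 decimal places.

11.25

Type-c best response for Firm 2: q₂(c) = (40 − c)/2 − q₁/2.
Firm 1 maximizes expected profit; its first-order condition is 40 − 2q₁ − E[q₂] − 7 = 0.
Substituting E[q₂] and solving: E[c₂] = 7.75, so q₁ = (40 − 2·7 + 7.75)/3 = 11.25.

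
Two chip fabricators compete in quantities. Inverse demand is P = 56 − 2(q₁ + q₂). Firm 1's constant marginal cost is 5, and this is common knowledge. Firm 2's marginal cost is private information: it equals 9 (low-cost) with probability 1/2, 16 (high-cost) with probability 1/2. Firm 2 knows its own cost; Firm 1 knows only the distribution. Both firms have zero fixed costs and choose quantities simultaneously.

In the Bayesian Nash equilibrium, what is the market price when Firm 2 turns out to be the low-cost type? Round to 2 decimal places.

22.75

Type-c best response for Firm 2: q₂(c) = (56 − c)/4 − q₁/2.
Firm 1 maximizes expected profit; its first-order condition is 56 − 4q₁ − 2E[q₂] − 5 = 0.
Substituting E[q₂] and solving: E[c₂] = 12.5, so q₁ = (56 − 2·5 + 12.5)/6 = 9.75.
q₂(low-cost) = 6.875, so P = 56 − 2·(9.75 + 6.875) = 22.75.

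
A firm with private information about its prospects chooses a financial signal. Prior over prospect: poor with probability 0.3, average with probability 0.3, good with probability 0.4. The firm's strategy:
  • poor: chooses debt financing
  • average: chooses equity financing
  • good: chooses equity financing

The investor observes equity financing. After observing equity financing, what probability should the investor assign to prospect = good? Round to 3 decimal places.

Apply Bayes' rule using the sender's strategy as the likelihood.
P(equity financing) = 0.3·0 + 0.3·1 + 0.4·1 = 0.7
P(good | equity financing) = (0.4·1) / 0.7 = 0.4 / 0.7 = 0.571429

0.571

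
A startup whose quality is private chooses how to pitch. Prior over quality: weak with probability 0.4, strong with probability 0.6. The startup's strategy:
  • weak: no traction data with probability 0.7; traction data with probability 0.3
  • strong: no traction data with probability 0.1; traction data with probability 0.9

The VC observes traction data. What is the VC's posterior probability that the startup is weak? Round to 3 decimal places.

P(traction data) = 0.4·0.3 + 0.6·0.9 = 0.66
P(weak | traction data) = (0.4·0.3) / 0.66 = 0.12 / 0.66 = 0.181818

0.182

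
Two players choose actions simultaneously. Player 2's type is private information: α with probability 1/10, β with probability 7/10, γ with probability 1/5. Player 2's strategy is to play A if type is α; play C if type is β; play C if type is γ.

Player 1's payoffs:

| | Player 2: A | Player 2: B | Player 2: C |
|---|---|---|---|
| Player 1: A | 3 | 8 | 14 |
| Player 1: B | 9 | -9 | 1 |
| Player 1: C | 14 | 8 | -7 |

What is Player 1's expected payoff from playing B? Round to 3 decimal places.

1.800

E[B] = 1/10·9 + 7/10·1 + 1/5·1 = 9/10 + 7/10 + 1/5 = 9/5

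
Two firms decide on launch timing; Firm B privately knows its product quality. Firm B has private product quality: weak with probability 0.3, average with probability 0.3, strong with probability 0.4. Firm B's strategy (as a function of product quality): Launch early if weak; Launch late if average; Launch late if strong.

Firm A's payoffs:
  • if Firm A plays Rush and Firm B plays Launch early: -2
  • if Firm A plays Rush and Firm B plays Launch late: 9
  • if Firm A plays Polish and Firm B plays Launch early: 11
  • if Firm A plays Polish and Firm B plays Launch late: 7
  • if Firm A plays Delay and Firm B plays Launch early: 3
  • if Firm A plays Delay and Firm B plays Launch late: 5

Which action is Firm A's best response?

Polish

E[Rush] = 0.3·(-2) + 0.3·(9) + 0.4·(9) = 5.7
E[Polish] = 0.3·(11) + 0.3·(7) + 0.4·(7) = 8.2
E[Delay] = 0.3·(3) + 0.3·(5) + 0.4·(5) = 4.4
Best response: Polish (8.2 is the largest).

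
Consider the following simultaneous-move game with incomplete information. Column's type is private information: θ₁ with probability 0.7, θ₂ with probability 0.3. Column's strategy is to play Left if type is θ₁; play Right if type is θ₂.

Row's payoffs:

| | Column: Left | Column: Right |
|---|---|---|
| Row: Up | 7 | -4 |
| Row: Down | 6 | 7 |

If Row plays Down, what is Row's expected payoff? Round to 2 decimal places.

6.30

E[Down] = 0.7·6 + 0.3·7 = 4.2 + 2.1 = 6.3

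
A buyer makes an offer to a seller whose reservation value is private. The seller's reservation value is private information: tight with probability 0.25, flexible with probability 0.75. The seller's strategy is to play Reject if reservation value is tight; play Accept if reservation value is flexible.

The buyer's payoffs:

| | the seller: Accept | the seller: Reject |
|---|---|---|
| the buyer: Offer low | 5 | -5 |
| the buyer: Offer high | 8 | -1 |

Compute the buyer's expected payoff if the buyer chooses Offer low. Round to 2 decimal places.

E[Offer low] = 0.25·(-5) + 0.75·5 = (-1.25) + 3.75 = 2.5

2.50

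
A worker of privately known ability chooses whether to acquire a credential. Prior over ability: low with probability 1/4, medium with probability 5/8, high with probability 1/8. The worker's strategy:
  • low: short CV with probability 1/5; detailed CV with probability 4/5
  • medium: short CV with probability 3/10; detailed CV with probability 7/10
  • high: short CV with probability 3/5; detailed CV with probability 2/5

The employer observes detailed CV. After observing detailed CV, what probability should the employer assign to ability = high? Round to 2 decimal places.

Apply Bayes' rule using the sender's strategy as the likelihood.
P(detailed CV) = (1/4)·(4/5) + (5/8)·(7/10) + (1/8)·(2/5) = 11/16
P(high | detailed CV) = ((1/8)·(2/5)) / (11/16) = (1/20) / (11/16) = 4/55

0.07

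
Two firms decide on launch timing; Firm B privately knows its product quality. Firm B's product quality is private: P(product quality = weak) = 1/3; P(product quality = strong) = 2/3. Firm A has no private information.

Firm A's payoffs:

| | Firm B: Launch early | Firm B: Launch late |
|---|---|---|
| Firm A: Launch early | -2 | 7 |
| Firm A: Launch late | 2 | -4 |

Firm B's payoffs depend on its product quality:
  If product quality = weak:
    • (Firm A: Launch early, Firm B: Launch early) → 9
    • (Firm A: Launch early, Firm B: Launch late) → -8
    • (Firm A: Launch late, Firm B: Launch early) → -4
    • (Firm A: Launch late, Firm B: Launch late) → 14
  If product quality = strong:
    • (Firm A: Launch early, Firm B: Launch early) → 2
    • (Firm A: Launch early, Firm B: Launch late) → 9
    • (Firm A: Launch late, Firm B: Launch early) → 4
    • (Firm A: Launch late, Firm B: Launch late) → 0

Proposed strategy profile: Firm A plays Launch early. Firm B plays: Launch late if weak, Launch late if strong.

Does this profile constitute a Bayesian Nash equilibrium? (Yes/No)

Firm A plays Launch early: E[Launch early] = 1/3·(7) + 2/3·(7) = 7; E[Launch late] = -4. Best-responding. ✓
Firm B (product quality weak), facing Launch early: Launch early gives 9, Launch late gives -8. Proposed Launch late is not best — profitable deviation exists. ✗
Firm B (product quality strong), facing Launch early: Launch early gives 2, Launch late gives 9. Proposed Launch late is best. ✓

No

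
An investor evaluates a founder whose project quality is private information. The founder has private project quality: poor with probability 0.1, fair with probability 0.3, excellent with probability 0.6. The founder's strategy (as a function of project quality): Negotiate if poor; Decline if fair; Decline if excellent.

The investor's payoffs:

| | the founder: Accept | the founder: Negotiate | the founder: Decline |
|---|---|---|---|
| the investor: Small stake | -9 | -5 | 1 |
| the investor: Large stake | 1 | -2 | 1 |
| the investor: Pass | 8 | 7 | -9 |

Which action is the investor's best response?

E[Small stake] = 0.1·(-5) + 0.3·(1) + 0.6·(1) = 0.4
E[Large stake] = 0.1·(-2) + 0.3·(1) + 0.6·(1) = 0.7
E[Pass] = 0.1·(7) + 0.3·(-9) + 0.6·(-9) = -7.4
Best response: Large stake (0.7 is the largest).

Large stake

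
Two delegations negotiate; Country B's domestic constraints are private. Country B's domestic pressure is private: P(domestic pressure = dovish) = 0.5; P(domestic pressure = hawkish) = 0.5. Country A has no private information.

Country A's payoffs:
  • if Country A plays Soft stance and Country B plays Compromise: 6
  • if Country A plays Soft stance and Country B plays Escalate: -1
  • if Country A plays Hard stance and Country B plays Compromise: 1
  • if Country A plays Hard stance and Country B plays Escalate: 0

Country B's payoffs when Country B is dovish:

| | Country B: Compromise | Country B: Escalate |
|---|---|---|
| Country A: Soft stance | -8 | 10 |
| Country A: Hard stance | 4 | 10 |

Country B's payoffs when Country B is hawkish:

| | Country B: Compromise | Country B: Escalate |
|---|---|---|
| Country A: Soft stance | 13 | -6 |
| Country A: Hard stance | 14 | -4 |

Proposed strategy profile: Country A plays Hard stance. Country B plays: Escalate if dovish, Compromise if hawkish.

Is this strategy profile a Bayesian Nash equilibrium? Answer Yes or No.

No

A profile is a BNE iff every type of every player is best-responding given beliefs about the other side.
Country A plays Hard stance: E[Hard stance] = 0.5·(0) + 0.5·(1) = 0.5; E[Soft stance] = 2.5. Not best-responding. ✗
Country B (domestic pressure dovish), facing Hard stance: Compromise gives 4, Escalate gives 10. Proposed Escalate is best. ✓
Country B (domestic pressure hawkish), facing Hard stance: Compromise gives 14, Escalate gives -4. Proposed Compromise is best. ✓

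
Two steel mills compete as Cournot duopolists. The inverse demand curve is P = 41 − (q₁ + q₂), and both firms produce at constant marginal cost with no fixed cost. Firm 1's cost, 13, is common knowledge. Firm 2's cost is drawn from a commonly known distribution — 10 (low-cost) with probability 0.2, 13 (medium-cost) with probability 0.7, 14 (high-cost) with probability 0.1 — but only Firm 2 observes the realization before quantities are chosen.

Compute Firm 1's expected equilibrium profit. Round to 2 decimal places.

84.03

Type-c best response for Firm 2: q₂(c) = (41 − c)/2 − q₁/2.
Firm 1 maximizes expected profit; its first-order condition is 41 − 2q₁ − E[q₂] − 13 = 0.
Substituting E[q₂] and solving: E[c₂] = 12.5, so q₁ = (41 − 2·13 + 12.5)/3 = 9.16667.
E[P] = 41 − (q₁ + E[q₂]) = 22.1667; Firm 1's expected profit = (E[P] − 13)·q₁ = (22.1667 − 13)·9.16667 = 84.0278.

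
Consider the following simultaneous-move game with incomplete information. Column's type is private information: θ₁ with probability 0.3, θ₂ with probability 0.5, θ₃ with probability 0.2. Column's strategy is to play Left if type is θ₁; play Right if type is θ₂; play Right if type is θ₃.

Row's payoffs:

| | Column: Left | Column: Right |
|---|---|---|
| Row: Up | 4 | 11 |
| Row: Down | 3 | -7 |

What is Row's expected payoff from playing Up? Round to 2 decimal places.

Take the expectation over Column's type, weighting each type's action by its prior probability.
E[Up] = 0.3·4 + 0.5·11 + 0.2·11 = 1.2 + 5.5 + 2.2 = 8.9

8.90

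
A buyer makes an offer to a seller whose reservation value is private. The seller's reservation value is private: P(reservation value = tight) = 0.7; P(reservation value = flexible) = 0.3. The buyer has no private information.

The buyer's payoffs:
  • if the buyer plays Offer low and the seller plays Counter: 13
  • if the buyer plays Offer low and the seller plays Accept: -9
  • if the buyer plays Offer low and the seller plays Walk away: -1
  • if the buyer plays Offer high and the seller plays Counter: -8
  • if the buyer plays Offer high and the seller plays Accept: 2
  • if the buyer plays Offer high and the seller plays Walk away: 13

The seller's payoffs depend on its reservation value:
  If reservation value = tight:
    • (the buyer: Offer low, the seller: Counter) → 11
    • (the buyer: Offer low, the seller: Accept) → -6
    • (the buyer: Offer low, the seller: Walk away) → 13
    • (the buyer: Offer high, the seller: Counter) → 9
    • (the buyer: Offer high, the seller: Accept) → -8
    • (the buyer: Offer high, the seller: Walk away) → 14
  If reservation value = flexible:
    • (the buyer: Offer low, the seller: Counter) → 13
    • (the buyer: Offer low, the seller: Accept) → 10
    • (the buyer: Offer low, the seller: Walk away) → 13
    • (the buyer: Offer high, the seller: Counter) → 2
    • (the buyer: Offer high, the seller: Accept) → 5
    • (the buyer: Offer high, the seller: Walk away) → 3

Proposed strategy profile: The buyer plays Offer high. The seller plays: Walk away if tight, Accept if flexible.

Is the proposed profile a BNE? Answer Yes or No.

Yes

A profile is a BNE iff every type of every player is best-responding given beliefs about the other side.
The buyer plays Offer high: E[Offer high] = 0.7·(13) + 0.3·(2) = 9.7; E[Offer low] = -3.4. Best-responding. ✓
The seller (reservation value tight), facing Offer high: Counter gives 9, Accept gives -8, Walk away gives 14. Proposed Walk away is best. ✓
The seller (reservation value flexible), facing Offer high: Counter gives 2, Accept gives 5, Walk away gives 3. Proposed Accept is best. ✓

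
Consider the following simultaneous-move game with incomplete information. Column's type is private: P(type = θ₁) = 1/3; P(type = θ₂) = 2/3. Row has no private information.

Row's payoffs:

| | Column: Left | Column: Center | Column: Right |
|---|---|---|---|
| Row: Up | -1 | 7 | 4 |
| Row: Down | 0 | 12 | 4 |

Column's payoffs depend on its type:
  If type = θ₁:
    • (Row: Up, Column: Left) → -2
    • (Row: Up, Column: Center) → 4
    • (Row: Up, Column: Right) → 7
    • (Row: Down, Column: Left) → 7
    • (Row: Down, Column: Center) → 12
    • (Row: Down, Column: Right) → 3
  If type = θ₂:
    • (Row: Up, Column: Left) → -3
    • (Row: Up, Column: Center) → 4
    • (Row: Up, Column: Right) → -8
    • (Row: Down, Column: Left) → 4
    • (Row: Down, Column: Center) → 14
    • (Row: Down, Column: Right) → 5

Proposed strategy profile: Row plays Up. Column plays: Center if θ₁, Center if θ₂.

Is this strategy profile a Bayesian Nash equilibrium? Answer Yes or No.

Row plays Up: E[Up] = 1/3·(7) + 2/3·(7) = 7; E[Down] = 12. Not best-responding. ✗
Column (type θ₁), facing Up: Left gives -2, Center gives 4, Right gives 7. Proposed Center is not best — profitable deviation exists. ✗
Column (type θ₂), facing Up: Left gives -3, Center gives 4, Right gives -8. Proposed Center is best. ✓

No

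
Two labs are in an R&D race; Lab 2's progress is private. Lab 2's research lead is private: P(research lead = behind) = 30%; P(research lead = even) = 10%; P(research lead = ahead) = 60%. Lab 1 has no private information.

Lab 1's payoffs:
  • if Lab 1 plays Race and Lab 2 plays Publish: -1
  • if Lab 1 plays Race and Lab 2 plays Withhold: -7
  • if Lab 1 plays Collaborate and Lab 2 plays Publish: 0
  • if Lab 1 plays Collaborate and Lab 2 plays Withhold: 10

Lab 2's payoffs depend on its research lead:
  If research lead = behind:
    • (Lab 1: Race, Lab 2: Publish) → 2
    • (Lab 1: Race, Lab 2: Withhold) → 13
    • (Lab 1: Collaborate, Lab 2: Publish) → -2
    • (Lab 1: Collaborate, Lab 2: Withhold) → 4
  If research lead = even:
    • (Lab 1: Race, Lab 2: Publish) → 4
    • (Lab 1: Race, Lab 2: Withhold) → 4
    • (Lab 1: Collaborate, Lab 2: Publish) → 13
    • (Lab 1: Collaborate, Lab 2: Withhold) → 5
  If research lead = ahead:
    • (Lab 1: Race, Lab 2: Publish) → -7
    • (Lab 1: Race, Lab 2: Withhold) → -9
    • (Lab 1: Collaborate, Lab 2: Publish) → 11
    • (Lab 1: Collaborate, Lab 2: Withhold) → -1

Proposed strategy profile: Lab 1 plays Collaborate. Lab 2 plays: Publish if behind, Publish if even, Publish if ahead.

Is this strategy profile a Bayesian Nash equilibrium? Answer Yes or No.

No

Lab 1 plays Collaborate: E[Collaborate] = 0.3·(0) + 0.1·(0) + 0.6·(0) = 0; E[Race] = -1. Best-responding. ✓
Lab 2 (research lead behind), facing Collaborate: Publish gives -2, Withhold gives 4. Proposed Publish is not best — profitable deviation exists. ✗
Lab 2 (research lead even), facing Collaborate: Publish gives 13, Withhold gives 5. Proposed Publish is best. ✓
Lab 2 (research lead ahead), facing Collaborate: Publish gives 11, Withhold gives -1. Proposed Publish is best. ✓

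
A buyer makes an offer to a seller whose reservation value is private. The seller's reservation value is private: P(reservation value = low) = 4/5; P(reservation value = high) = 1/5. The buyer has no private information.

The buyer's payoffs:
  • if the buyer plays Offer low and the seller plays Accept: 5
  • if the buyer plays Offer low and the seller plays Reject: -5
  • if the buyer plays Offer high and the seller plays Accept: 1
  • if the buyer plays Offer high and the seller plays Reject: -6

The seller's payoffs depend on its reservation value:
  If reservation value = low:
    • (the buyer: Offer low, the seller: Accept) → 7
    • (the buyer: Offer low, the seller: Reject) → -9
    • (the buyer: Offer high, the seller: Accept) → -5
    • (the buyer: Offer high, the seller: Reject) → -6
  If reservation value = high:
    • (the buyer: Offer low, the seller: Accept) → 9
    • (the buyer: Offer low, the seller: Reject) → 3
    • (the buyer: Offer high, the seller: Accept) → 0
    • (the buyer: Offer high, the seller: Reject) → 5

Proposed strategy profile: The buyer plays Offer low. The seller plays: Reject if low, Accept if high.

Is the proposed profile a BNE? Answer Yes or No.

No

The buyer plays Offer low: E[Offer low] = 4/5·(-5) + 1/5·(5) = -3; E[Offer high] = -23/5. Best-responding. ✓
The seller (reservation value low), facing Offer low: Accept gives 7, Reject gives -9. Proposed Reject is not best — profitable deviation exists. ✗
The seller (reservation value high), facing Offer low: Accept gives 9, Reject gives 3. Proposed Accept is best. ✓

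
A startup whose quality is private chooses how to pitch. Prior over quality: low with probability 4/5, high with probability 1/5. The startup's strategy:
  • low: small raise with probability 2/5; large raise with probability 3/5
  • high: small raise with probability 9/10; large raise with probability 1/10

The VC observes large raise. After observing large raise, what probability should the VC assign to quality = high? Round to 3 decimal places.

0.040

Apply Bayes' rule using the sender's strategy as the likelihood.
P(large raise) = (4/5)·(3/5) + (1/5)·(1/10) = 1/2
P(high | large raise) = ((1/5)·(1/10)) / (1/2) = (1/50) / (1/2) = 1/25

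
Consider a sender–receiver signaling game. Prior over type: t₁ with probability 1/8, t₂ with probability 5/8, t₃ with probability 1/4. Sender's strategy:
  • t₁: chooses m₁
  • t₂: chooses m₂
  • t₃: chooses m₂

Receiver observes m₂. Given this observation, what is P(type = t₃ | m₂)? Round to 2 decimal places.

Apply Bayes' rule using the sender's strategy as the likelihood.
P(m₂) = (1/8)·0 + (5/8)·1 + (1/4)·1 = 7/8
P(t₃ | m₂) = ((1/4)·1) / (7/8) = (1/4) / (7/8) = 2/7

0.29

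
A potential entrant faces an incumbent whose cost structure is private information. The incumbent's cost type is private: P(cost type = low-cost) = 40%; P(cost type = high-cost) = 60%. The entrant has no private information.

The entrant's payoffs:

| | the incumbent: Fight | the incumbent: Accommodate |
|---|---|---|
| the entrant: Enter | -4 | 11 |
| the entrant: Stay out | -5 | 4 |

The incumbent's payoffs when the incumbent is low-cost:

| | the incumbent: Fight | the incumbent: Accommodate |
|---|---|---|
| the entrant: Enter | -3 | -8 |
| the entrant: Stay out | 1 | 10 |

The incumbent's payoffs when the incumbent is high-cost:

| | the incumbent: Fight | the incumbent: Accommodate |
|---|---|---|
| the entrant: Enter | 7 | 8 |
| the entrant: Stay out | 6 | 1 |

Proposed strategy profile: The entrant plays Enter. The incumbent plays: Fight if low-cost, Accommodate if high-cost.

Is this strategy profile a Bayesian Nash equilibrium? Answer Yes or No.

The entrant plays Enter: E[Enter] = 0.4·(-4) + 0.6·(11) = 5; E[Stay out] = 0.4. Best-responding. ✓
The incumbent (cost type low-cost), facing Enter: Fight gives -3, Accommodate gives -8. Proposed Fight is best. ✓
The incumbent (cost type high-cost), facing Enter: Fight gives 7, Accommodate gives 8. Proposed Accommodate is best. ✓

Yes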